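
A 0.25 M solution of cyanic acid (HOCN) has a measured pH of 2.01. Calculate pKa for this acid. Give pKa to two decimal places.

pKa = 3.40

[H+] = 10^(-2.01) = 9.77 × 10^-3 M
At equilibrium [HA] = 0.25 − 9.77 × 10^-3 = 2.40 × 10^-1 M
Ka = [H+][A-]/[HA] = (9.77 × 10^-3)² / 2.40 × 10^-1 = 3.98 × 10^-4
pKa = -log(3.98 × 10^-4) = 3.40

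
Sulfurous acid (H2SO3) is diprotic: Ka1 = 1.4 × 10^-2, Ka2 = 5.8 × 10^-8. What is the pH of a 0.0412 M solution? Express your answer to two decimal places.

pH = 1.74

Since Ka1 ≫ Ka2, the first ionization dominates [H+].
Ka1 = x²/(0.0412 − x) = 1.4 × 10^-2
Solving the quadratic: x = (−Ka1 + √(Ka1² + 4·Ka1·C₀))/2 = 1.80 × 10^-2 M
pH = −log(1.80 × 10^-2) = 1.74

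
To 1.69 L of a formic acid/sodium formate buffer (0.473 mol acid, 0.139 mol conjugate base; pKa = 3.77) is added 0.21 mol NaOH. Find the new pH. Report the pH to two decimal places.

pH = 3.89

After neutralization: n(HCOOH) = 0.263 mol, n(HCOO-) = 0.349 mol.
Henderson–Hasselbalch with mole ratio 0.349/0.263: pH = 3.77 + (+0.123)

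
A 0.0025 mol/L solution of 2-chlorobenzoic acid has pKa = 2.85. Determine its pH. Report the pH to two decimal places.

pH = 2.89

ClC6H4COOH ⇌ ClC6H4COO- + H+
Ka = 10^(−2.85) = 1.41 × 10^-3
From the ICE table, Ka = x²/(0.0025 − x) = 1.41 × 10^-3.
The 5% rule fails; solving x² + Ka·x − Ka·C₀ = 0 exactly:
x = [−0.00141 + √(0.00141² + 1.41e-05)]/2 = 1.30 × 10^-3 M
pH = −log(1.30 × 10^-3) = 2.89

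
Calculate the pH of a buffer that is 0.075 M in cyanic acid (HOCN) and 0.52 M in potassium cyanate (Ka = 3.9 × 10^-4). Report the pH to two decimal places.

pKa = −log(3.9 × 10^-4) = 3.409
pH = pKa + log([A⁻]/[HA]) = 3.409 + log(0.52/0.075)
pH = 3.409 + (+0.841) = 4.25

pH = 4.25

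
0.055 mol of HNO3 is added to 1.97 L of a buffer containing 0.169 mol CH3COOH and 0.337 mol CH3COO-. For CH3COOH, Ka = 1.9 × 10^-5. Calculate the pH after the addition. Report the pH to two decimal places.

After neutralization: n(CH3COOH) = 0.224 mol, n(CH3COO-) = 0.282 mol.
pKa = −log(1.9 × 10^-5) = 4.721
pH = pKa + log([A⁻]/[HA]) = 4.721 + log(0.282/0.224) = 4.721 +0.100

pH = 4.82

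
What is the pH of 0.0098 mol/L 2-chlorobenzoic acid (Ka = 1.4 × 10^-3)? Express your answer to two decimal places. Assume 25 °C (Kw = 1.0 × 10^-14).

ClC6H4COOH ⇌ ClC6H4COO- + H+
From the ICE table, Ka = x²/(0.0098 − x) = 1.4 × 10^-3.
Here C₀/Ka ≈ 7, so the small-x approximation fails. Use the quadratic:
x = [−0.0014 + √(0.0014² + 5.49e-05)]/2 = 3.07 × 10^-3 M
pH = −log(3.07 × 10^-3) = 2.51

pH = 2.51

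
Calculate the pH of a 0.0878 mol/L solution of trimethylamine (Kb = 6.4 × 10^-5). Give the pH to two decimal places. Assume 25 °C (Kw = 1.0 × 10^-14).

(CH3)3N + H2O ⇌ (CH3)3NH+ + OH-
Kb = x²/(0.0878 − x) = 6.4 × 10^-5
Since Kb ≪ C₀, x ≈ √(Kb·C₀) = 2.37 × 10^-3 M.
Check: 2.7% ionized — well under 5%, approximation valid.
pOH = −log(2.37 × 10^-3) = 2.63; pH = 14.00 − 2.63 = 11.37

pH = 11.37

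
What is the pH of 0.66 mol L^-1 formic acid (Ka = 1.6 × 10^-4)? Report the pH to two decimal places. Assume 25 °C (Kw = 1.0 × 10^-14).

pH = 1.99

HCOOH ⇌ HCOO- + H+
From the ICE table, Ka = [H+]²/(0.66 − [H+]) = 1.6 × 10^-4.
Assume [H+] ≪ 0.66: [H+] ≈ √(1.6 × 10^-4 × 0.66) = 1.03 × 10^-2 M
pH = −log(1.03 × 10^-2) = 1.99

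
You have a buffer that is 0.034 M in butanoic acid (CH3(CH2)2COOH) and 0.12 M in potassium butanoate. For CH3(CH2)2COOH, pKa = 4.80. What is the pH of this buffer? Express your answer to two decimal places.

pH = 5.35

Using pH = pKa + log([base]/[acid]) with [base]/[acid] = 0.12/0.034:
pH = 4.80 + (+0.548) = 5.35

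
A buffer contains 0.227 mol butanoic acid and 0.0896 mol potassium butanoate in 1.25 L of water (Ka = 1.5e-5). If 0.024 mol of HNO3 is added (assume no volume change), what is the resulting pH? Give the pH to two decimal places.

pH = 4.24

After neutralization: n(CH3(CH2)2COOH) = 0.251 mol, n(CH3(CH2)2COO-) = 0.0656 mol.
pKa = −log(1.5 × 10^-5) = 4.824
Henderson–Hasselbalch with mole ratio 0.0656/0.251: pH = 4.824 + (-0.583)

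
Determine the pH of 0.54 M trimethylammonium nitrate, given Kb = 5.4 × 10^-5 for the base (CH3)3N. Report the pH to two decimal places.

(CH3)3NH+ is the conjugate acid of the weak base (CH3)3N.
Ka = Kw/Kb = 1.0×10^-14 / 5.4 × 10^-5 = 1.85 × 10^-10
Let x = [H+] at equilibrium. Ka = x²/(0.54 − x).
Assume x ≪ 0.54: x ≈ √(1.85 × 10^-10 × 0.54) = 9.99 × 10^-6 M
(x/C₀ = 0.0019% < 5%, so the approximation holds.)
pH = −log[H+] = −log(9.99 × 10^-6) = 5.00

pH = 5.00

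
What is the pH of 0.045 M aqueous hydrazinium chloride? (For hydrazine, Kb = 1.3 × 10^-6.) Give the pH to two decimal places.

N2H5+ is the conjugate acid of the weak base N2H4.
Ka = Kw/Kb = 1.0×10^-14 / 1.3 × 10^-6 = 7.69 × 10^-9
Ka = [H+]²/(0.045 − [H+]) = 7.69 × 10^-9
Assume [H+] ≪ 0.045: [H+] ≈ √(7.69 × 10^-9 × 0.045) = 1.86 × 10^-5 M
([H+]/C₀ = 0.041% < 5%, so the approximation holds.)
pH = −log[H+] = −log(1.86 × 10^-5) = 4.73

pH = 4.73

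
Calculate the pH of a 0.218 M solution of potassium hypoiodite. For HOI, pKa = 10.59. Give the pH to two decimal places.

OI- is the conjugate base of the weak acid HOI.
Ka = 10^(−10.59) = 2.57 × 10^-11
Kb = Kw/Ka = 1.0×10^-14 / 2.57 × 10^-11 = 3.89 × 10^-4
From the ICE table, Kb = x²/(0.218 − x) = 3.89 × 10^-4.
Assume x ≪ 0.218: x ≈ √(3.89 × 10^-4 × 0.218) = 9.21 × 10^-3 M
pOH = −log(9.21 × 10^-3) = 2.04; pH = 14.00 − 2.04 = 11.96

pH = 11.96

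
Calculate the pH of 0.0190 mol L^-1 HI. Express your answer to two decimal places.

HI is a strong acid and dissociates completely, so [H+] = 0.0190 M.
pH = -log(0.019) = 1.72

pH = 1.72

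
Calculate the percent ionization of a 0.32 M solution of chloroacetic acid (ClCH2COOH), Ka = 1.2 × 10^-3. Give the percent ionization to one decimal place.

ClCH2COOH ⇌ ClCH2COO- + H+; let x = [H+] at equilibrium.
Solve x² + 0.0012x − 0.000384 = 0 → x = 1.90 × 10^-2 M
% ionization = x/C₀ × 100% = 1.90 × 10^-2/0.32 × 100% = 5.9%

5.9%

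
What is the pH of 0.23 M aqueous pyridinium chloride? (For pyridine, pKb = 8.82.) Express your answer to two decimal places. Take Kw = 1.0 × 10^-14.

C5H5NH+ is the conjugate acid of the weak base C5H5N.
Kb = 10^(−8.82) = 1.51 × 10^-9
Ka = Kw/Kb = 1.0×10^-14 / 1.51 × 10^-9 = 6.62 × 10^-6
Ka = [H+]²/(0.23 − [H+]) = 6.62 × 10^-6
Since Ka ≪ C₀, [H+] ≈ √(Ka·C₀) = 1.23 × 10^-3 M.
pH = −log[H+] = −log(1.23 × 10^-3) = 2.91

pH = 2.91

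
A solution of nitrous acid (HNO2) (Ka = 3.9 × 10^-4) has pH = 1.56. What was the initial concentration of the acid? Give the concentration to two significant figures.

C₀ = 2.0 M

[H+] = 10^(-1.56) = 2.75 × 10^-2 M = x
Ka = x²/(C₀ − x) ⇒ C₀ = x + x²/Ka
C₀ = 2.75 × 10^-2 + (2.75 × 10^-2)²/(3.9 × 10^-4) = 1.97 M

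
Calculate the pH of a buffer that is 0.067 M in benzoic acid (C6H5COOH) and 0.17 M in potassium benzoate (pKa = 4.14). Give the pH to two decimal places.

pH = 4.54

Using pH = pKa + log([base]/[acid]) with [base]/[acid] = 0.17/0.067:
pH = 4.14 + (+0.404) = 4.54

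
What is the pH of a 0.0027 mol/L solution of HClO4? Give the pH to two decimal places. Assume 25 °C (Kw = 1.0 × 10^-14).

HClO4 is a strong acid and dissociates completely, so [H+] = 0.0027 M.
pH = -log(0.0027) = 2.57

pH = 2.57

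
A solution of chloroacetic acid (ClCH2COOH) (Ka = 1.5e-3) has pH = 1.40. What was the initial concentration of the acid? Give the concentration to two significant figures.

C₀ = 1.1 M

[H+] = 10^(-1.40) = 3.98 × 10^-2 M = x
Ka = x²/(C₀ − x) ⇒ C₀ = x + x²/Ka
C₀ = 3.98 × 10^-2 + (3.98 × 10^-2)²/(1.5 × 10^-3) = 1.10 M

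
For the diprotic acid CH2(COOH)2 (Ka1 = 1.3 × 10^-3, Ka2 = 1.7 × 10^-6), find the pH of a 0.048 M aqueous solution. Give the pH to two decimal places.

Ka1 ≫ Ka2, so treat the first dissociation as the only significant source of H+.
Ka1 = x²/(0.048 − x) = 1.3 × 10^-3
Solving the quadratic: x = (−Ka1 + √(Ka1² + 4·Ka1·C₀))/2 = 7.28 × 10^-3 M
pH = −log(7.28 × 10^-3) = 2.14

pH = 2.14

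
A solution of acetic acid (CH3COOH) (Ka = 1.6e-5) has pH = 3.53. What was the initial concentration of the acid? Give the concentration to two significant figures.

C₀ = 5.7 × 10^-3 M

[H+] = 10^(-3.53) = 2.95 × 10^-4 M = x
Ka = x²/(C₀ − x) ⇒ C₀ = x + x²/Ka
C₀ = 2.95 × 10^-4 + (2.95 × 10^-4)²/(1.6 × 10^-5) = 5.73 × 10^-3 M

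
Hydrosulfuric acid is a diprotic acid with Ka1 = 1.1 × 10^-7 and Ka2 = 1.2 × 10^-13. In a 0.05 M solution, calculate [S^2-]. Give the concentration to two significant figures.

First ionization gives [H+] ≈ [HS-] = 7.42 × 10^-5 M.
Second step: Ka2 = [H+][S^2-]/[HS-] ≈ [S^2-] (since [H+] ≈ [HS-]).
So [S^2-] ≈ Ka2.

1.2 × 10^-13 M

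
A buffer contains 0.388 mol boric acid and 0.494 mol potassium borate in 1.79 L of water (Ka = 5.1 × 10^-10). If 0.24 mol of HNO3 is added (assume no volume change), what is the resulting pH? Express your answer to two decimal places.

pH = 8.90

Added H+ converts B(OH)4- to B(OH)3: B(OH)3 → 0.628 mol, B(OH)4- → 0.254 mol.
pKa = −log(5.1 × 10^-10) = 9.292
Henderson–Hasselbalch with mole ratio 0.254/0.628: pH = 9.292 + (-0.393)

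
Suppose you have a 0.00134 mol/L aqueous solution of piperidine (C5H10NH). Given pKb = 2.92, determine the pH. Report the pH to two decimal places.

pH = 10.90

C5H10NH + H2O ⇌ C5H10NH2+ + OH-
Kb = 10^(−2.92) = 1.20 × 10^-3
Let x = [OH-] at equilibrium. Kb = x²/(0.00134 − x).
x is not negligible relative to C₀; solve x² + 0.0012·x − 1.61e-06 = 0.
x = (−Kb + √(Kb² + 4·Kb·C₀))/2 = 8.03 × 10^-4 M
pOH = 3.10, so pH = 14.00 − pOH = 10.90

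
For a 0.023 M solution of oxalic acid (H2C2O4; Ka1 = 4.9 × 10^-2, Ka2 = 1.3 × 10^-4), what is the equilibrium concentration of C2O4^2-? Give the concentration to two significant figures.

1.3 × 10^-4 M

First ionization gives [H+] ≈ [HC2O4-] = 1.71 × 10^-2 M.
Second step: Ka2 = [H+][C2O4^2-]/[HC2O4-] ≈ [C2O4^2-] (since [H+] ≈ [HC2O4-]).
So [C2O4^2-] ≈ Ka2.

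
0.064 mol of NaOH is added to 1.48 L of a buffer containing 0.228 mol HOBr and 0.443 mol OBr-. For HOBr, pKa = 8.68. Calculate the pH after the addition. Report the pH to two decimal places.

pH = 9.17

After neutralization: n(HOBr) = 0.164 mol, n(OBr-) = 0.507 mol.
pH = pKa + log(n_OBr-/n_HOBr) = 8.68 + log(0.507/0.164) = 8.68 + (+0.490)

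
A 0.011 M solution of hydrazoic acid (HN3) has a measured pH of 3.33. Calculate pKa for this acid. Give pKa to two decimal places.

[H+] = 10^(-3.33) = 4.68 × 10^-4 M
At equilibrium [HA] = 0.011 − 4.68 × 10^-4 = 1.05 × 10^-2 M
Ka = [H+][A-]/[HA] = (4.68 × 10^-4)² / 1.05 × 10^-2 = 2.09 × 10^-5
pKa = -log(2.09 × 10^-5) = 4.68

pKa = 4.68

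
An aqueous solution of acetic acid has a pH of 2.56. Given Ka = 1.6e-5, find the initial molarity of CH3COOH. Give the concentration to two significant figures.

[H+] = 10^(-2.56) = 2.75 × 10^-3 M = x
Ka = x²/(C₀ − x) ⇒ C₀ = x + x²/Ka
C₀ = 2.75 × 10^-3 + (2.75 × 10^-3)²/(1.6 × 10^-5) = 4.75 × 10^-1 M

C₀ = 4.8 × 10^-1 M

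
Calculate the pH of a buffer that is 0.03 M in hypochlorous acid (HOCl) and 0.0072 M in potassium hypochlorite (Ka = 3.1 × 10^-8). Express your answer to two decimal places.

pKa = −log(3.1 × 10^-8) = 7.509
Using pH = pKa + log([base]/[acid]) with [base]/[acid] = 0.0072/0.03:
pH = 7.509 + (-0.620) = 6.89

pH = 6.89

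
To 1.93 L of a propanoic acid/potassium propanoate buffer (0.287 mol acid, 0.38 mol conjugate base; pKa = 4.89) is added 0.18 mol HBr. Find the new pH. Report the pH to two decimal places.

pH = 4.52

After neutralization: n(CH3CH2COOH) = 0.467 mol, n(CH3CH2COO-) = 0.2 mol.
pH = pKa + log(n_CH3CH2COO-/n_CH3CH2COOH) = 4.89 + log(0.2/0.467) = 4.89 + (-0.368)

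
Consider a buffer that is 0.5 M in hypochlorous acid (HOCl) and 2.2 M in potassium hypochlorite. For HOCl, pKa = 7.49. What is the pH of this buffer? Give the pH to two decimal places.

Using pH = pKa + log([base]/[acid]) with [base]/[acid] = 2.2/0.5:
pH = 7.49 + (+0.643) = 8.13

pH = 8.13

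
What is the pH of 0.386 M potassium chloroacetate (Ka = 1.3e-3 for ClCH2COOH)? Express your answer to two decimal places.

ClCH2COO- is the conjugate base of the weak acid ClCH2COOH.
Kb = Kw/Ka = 1.0×10^-14 / 1.3 × 10^-3 = 7.69 × 10^-12
Let x = [OH-] at equilibrium. Kb = x²/(0.386 − x).
Since Kb ≪ C₀, x ≈ √(Kb·C₀) = 1.72 × 10^-6 M.
pOH = −log(1.72 × 10^-6) = 5.76; pH = 14.00 − 5.76 = 8.24

pH = 8.24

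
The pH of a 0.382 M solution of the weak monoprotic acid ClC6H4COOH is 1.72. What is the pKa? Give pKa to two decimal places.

[H+] = 10^(-1.72) = 1.91 × 10^-2 M
At equilibrium [HA] = 0.382 − 1.91 × 10^-2 = 3.63 × 10^-1 M
Ka = [H+][A-]/[HA] = (1.91 × 10^-2)² / 3.63 × 10^-1 = 1.00 × 10^-3
pKa = -log(1.00 × 10^-3) = 3.00

pKa = 3.00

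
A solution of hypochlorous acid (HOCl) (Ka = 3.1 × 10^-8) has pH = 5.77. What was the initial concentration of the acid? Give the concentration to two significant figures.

[H+] = 10^(-5.77) = 1.70 × 10^-6 M = x
Ka = x²/(C₀ − x) ⇒ C₀ = x + x²/Ka
C₀ = 1.70 × 10^-6 + (1.70 × 10^-6)²/(3.1 × 10^-8) = 9.49 × 10^-5 M

C₀ = 9.5 × 10^-5 M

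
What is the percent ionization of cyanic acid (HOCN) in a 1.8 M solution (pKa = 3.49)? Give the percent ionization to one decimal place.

HOCN ⇌ OCN- + H+; let x = [H+] at equilibrium.
Ka = 10^(−3.49) = 3.24 × 10^-4
x ≈ √(Ka·C₀) = √(3.24 × 10^-4 × 1.8) = 2.41 × 10^-2 M
Fraction ionized = 2.41 × 10^-2 / 1.8 = 0.0134 → 1.3%

1.3%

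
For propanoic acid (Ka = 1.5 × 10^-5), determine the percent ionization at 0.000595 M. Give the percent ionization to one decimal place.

14.7%

CH3CH2COOH ⇌ CH3CH2COO- + H+; let x = [H+] at equilibrium.
Ka = x²/(C₀ − x); solving the quadratic gives x = 8.73 × 10^-5 M.
% ionization = x/C₀ × 100% = 8.73 × 10^-5/0.000595 × 100% = 14.7%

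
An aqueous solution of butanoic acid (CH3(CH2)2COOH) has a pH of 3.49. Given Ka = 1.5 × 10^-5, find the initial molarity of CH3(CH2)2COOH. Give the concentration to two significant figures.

C₀ = 7.3 × 10^-3 M

[H+] = 10^(-3.49) = 3.24 × 10^-4 M = x
Ka = x²/(C₀ − x) ⇒ C₀ = x + x²/Ka
C₀ = 3.24 × 10^-4 + (3.24 × 10^-4)²/(1.5 × 10^-5) = 7.32 × 10^-3 M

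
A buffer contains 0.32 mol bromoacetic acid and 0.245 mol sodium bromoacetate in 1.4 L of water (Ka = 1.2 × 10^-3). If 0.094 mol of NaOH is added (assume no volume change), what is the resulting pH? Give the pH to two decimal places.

pH = 3.10

After neutralization: n(BrCH2COOH) = 0.226 mol, n(BrCH2COO-) = 0.339 mol.
pKa = −log(1.2 × 10^-3) = 2.921
Henderson–Hasselbalch with mole ratio 0.339/0.226: pH = 2.921 + (+0.176)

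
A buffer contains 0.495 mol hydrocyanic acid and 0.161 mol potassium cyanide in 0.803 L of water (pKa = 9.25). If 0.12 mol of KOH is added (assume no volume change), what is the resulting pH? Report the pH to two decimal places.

pH = 9.12

OH- converts HCN to CN-: HCN → 0.375 mol, CN- → 0.281 mol.
Henderson–Hasselbalch with mole ratio 0.281/0.375: pH = 9.25 + (-0.125)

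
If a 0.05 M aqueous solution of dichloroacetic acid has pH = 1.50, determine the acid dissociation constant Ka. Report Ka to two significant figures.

Ka = 5.4 × 10^-2

[H+] = 10^(-1.50) = 3.16 × 10^-2 M
At equilibrium [HA] = 0.05 − 3.16 × 10^-2 = 1.84 × 10^-2 M
Ka = [H+][A-]/[HA] = (3.16 × 10^-2)² / 1.84 × 10^-2 = 5.4 × 10^-2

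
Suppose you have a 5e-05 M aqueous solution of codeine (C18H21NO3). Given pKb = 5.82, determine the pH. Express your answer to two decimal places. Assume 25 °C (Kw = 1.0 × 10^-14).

pH = 8.90

C18H21NO3 + H2O ⇌ C18H22NO3+ + OH-
Kb = 10^(−5.82) = 1.51 × 10^-6
From the ICE table, Kb = x²/(5e-05 − x) = 1.51 × 10^-6.
x is not negligible relative to C₀; solve x² + 1.51e-06·x − 7.55e-11 = 0.
x = [−1.51e-06 + √(1.51e-06² + 3.02e-10)]/2 = 7.97 × 10^-6 M
pOH = 5.10, so pH = 14.00 − pOH = 8.90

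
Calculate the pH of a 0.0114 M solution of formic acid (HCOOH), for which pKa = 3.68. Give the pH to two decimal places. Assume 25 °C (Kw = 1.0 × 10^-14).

pH = 2.84

HCOOH ⇌ HCOO- + H+
Ka = 10^(−3.68) = 2.09 × 10^-4
Ka = x²/(0.0114 − x) = 2.09 × 10^-4
The 5% rule fails; solving x² + Ka·x − Ka·C₀ = 0 exactly:
x = [−0.000209 + √(0.000209² + 9.53e-06)]/2 = 1.44 × 10^-3 M
pH = −log(1.44 × 10^-3) = 2.84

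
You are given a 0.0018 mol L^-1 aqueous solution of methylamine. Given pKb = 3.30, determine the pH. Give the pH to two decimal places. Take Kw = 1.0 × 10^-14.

pH = 10.86

CH3NH2 + H2O ⇌ CH3NH3+ + OH-
Kb = 10^(−3.30) = 5.01 × 10^-4
From the ICE table, Kb = [OH-]²/(0.0018 − [OH-]) = 5.01 × 10^-4.
[OH-] is not negligible relative to C₀; solve [OH-]² + 0.000501·[OH-] − 9.02e-07 = 0.
[OH-] = [−0.000501 + √(0.000501² + 3.61e-06)]/2 = 7.32 × 10^-4 M
pOH = 3.14, so pH = 14.00 − pOH = 10.86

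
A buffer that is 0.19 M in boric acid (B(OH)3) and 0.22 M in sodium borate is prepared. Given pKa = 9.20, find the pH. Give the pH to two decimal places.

pH = 9.26

pH = pKa + log([A⁻]/[HA]) = 9.20 + log(0.22/0.19)
pH = 9.20 + (+0.064) = 9.26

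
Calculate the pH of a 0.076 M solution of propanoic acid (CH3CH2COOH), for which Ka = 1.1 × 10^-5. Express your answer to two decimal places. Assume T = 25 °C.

CH3CH2COOH ⇌ CH3CH2COO- + H+
Let x = [H+] at equilibrium. Ka = x²/(0.076 − x).
Assume x ≪ 0.076: x ≈ √(1.1 × 10^-5 × 0.076) = 9.14 × 10^-4 M
(x/C₀ = 1.2% < 5%, so the approximation holds.)
pH = −log(9.14 × 10^-4) = 3.04

pH = 3.04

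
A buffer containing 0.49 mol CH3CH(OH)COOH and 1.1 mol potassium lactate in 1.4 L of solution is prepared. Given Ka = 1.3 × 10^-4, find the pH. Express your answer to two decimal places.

pH = 4.24

pKa = −log(1.3 × 10^-4) = 3.886
Using pH = pKa + log([base]/[acid]) with [base]/[acid] = 1.1/0.49:
pH = 3.886 + (+0.351) = 4.24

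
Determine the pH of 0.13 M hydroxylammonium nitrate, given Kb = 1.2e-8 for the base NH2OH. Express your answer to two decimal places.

pH = 3.48

NH3OH+ is the conjugate acid of the weak base NH2OH.
Ka = Kw/Kb = 1.0×10^-14 / 1.2 × 10^-8 = 8.33 × 10^-7
Ka = x²/(0.13 − x) = 8.33 × 10^-7
Neglecting x in the denominator: x = √(8.33 × 10^-7 × 0.13) = 3.29 × 10^-4 M
(x/C₀ = 0.25% < 5%, so the approximation holds.)
pH = −log(3.29 × 10^-4) = 3.48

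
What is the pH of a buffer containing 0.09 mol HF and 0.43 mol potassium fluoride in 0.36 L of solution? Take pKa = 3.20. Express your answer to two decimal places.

pH = 3.88

pH = pKa + log([A⁻]/[HA]) = 3.20 + log(0.43/0.09)
pH = 3.20 + (+0.679) = 3.88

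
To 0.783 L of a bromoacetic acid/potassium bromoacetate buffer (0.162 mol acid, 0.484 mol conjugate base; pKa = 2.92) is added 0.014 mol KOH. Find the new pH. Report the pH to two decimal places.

After neutralization: n(BrCH2COOH) = 0.148 mol, n(BrCH2COO-) = 0.498 mol.
Henderson–Hasselbalch with mole ratio 0.498/0.148: pH = 2.92 + (+0.527)

pH = 3.45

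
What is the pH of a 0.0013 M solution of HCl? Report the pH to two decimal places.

HCl is a strong acid and dissociates completely, so [H+] = 0.0013 M.
pH = -log(0.0013) = 2.89

pH = 2.89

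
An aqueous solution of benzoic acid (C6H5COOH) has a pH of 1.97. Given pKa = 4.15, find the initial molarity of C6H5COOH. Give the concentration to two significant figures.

C₀ = 1.6 M

[H+] = 10^(-1.97) = 1.07 × 10^-2 M = x
Ka = 10^(−4.15) = 7.08 × 10^-5
Ka = x²/(C₀ − x) ⇒ C₀ = x + x²/Ka
C₀ = 1.07 × 10^-2 + (1.07 × 10^-2)²/(7.08 × 10^-5) = 1.63 M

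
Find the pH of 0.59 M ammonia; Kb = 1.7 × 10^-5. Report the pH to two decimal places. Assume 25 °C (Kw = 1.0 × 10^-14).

pH = 11.50

NH3 + H2O ⇌ NH4+ + OH-
From the ICE table, Kb = x²/(0.59 − x) = 1.7 × 10^-5.
Since Kb ≪ C₀, x ≈ √(Kb·C₀) = 3.17 × 10^-3 M.
(x/C₀ = 0.54% < 5%, so the approximation holds.)
pOH = 2.50, so pH = 14.00 − pOH = 11.50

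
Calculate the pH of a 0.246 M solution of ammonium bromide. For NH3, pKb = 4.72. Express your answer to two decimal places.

NH4+ is the conjugate acid of the weak base NH3.
Kb = 10^(−4.72) = 1.91 × 10^-5
Ka = Kw/Kb = 1.0×10^-14 / 1.91 × 10^-5 = 5.24 × 10^-10
Let x = [H+] at equilibrium. Ka = x²/(0.246 − x).
Assume x ≪ 0.246: x ≈ √(5.24 × 10^-10 × 0.246) = 1.14 × 10^-5 M
pH = −log(1.14 × 10^-5) = 4.94

pH = 4.94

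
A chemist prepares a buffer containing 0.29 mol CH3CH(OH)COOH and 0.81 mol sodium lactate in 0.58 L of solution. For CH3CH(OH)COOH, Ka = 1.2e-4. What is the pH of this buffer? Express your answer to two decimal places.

pH = 4.37

pKa = −log(1.2 × 10^-4) = 3.921
Using pH = pKa + log([base]/[acid]) with [base]/[acid] = 0.81/0.29:
pH = 3.921 + (+0.446) = 4.37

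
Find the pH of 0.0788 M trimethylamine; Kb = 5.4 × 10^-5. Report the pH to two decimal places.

(CH3)3N + H2O ⇌ (CH3)3NH+ + OH-
Kb = [OH-]²/(0.0788 − [OH-]) = 5.4 × 10^-5
Assume [OH-] ≪ 0.0788: [OH-] ≈ √(5.4 × 10^-5 × 0.0788) = 2.06 × 10^-3 M
pOH = −log(2.06 × 10^-3) = 2.69; pH = 14.00 − 2.69 = 11.31

pH = 11.31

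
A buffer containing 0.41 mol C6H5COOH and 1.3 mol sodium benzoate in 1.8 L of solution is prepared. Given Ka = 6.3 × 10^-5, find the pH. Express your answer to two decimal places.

pKa = −log(6.3 × 10^-5) = 4.201
Henderson–Hasselbalch: pH = pKa + log([C6H5COO-]/[C6H5COOH]) = 4.201 + log(1.3/0.41)
pH = 4.201 + (+0.501) = 4.70

pH = 4.70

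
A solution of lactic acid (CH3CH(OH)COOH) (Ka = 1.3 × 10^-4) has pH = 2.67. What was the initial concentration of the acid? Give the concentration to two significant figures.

C₀ = 3.7 × 10^-2 M

[H+] = 10^(-2.67) = 2.14 × 10^-3 M = x
Ka = x²/(C₀ − x) ⇒ C₀ = x + x²/Ka
C₀ = 2.14 × 10^-3 + (2.14 × 10^-3)²/(1.3 × 10^-4) = 3.74 × 10^-2 M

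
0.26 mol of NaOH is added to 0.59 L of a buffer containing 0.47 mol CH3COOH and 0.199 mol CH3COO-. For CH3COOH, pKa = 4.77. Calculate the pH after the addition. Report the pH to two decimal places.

pH = 5.11

After neutralization: n(CH3COOH) = 0.21 mol, n(CH3COO-) = 0.459 mol.
pH = pKa + log(n_CH3COO-/n_CH3COOH) = 4.77 + log(0.459/0.21) = 4.77 + (+0.340)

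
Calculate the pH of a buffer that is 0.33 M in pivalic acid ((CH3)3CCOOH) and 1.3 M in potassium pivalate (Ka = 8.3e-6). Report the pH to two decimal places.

pH = 5.68

pKa = −log(8.3 × 10^-6) = 5.081
Henderson–Hasselbalch: pH = pKa + log([(CH3)3CCOO-]/[(CH3)3CCOOH]) = 5.081 + log(1.3/0.33)
pH = 5.081 + (+0.595) = 5.68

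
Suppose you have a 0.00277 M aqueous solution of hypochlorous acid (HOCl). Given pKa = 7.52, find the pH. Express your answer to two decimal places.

HOCl ⇌ OCl- + H+
Ka = 10^(−7.52) = 3.02 × 10^-8
Ka = x²/(0.00277 − x) = 3.02 × 10^-8
Neglecting x in the denominator: x = √(3.02 × 10^-8 × 0.00277) = 9.15 × 10^-6 M
pH = −log(9.15 × 10^-6) = 5.04

pH = 5.04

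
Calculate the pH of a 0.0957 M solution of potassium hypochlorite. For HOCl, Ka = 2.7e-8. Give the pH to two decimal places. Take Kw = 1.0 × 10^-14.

OCl- is the conjugate base of the weak acid HOCl.
Kb = Kw/Ka = 1.0×10^-14 / 2.7 × 10^-8 = 3.70 × 10^-7
From the ICE table, Kb = [OH-]²/(0.0957 − [OH-]) = 3.70 × 10^-7.
Neglecting [OH-] in the denominator: [OH-] = √(3.70 × 10^-7 × 0.0957) = 1.88 × 10^-4 M
Check: 0.2% ionized — well under 5%, approximation valid.
pOH = −log(1.88 × 10^-4) = 3.73; pH = 14.00 − 3.73 = 10.27

pH = 10.27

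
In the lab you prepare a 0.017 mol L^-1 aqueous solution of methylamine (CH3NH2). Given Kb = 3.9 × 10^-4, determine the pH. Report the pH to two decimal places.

pH = 11.38

CH3NH2 + H2O ⇌ CH3NH3+ + OH-
Kb = x²/(0.017 − x) = 3.9 × 10^-4
x is not negligible relative to C₀; solve x² + 0.00039·x − 6.63e-06 = 0.
x = (−Kb + √(Kb² + 4·Kb·C₀))/2 = 2.39 × 10^-3 M
pOH = 2.62, so pH = 14.00 − pOH = 11.38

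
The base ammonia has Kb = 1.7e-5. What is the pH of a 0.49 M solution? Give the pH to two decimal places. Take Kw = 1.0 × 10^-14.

NH3 + H2O ⇌ NH4+ + OH-
Kb = x²/(0.49 − x) = 1.7 × 10^-5
Neglecting x in the denominator: x = √(1.7 × 10^-5 × 0.49) = 2.89 × 10^-3 M
(x/C₀ = 0.59% < 5%, so the approximation holds.)
pOH = 2.54, so pH = 14.00 − pOH = 11.46

pH = 11.46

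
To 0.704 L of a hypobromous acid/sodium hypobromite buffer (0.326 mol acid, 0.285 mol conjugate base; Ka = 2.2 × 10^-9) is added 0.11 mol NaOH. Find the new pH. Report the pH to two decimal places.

pH = 8.92

After neutralization: n(HOBr) = 0.216 mol, n(OBr-) = 0.395 mol.
pKa = −log(2.2 × 10^-9) = 8.658
pH = pKa + log([A⁻]/[HA]) = 8.658 + log(0.395/0.216) = 8.658 +0.262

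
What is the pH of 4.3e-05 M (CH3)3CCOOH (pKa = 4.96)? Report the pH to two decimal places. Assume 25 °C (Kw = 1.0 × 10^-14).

(CH3)3CCOOH ⇌ (CH3)3CCOO- + H+
Ka = 10^(−4.96) = 1.10 × 10^-5
Ka = x²/(4.3e-05 − x) = 1.10 × 10^-5
x is not negligible relative to C₀; solve x² + 1.1e-05·x − 4.73e-10 = 0.
x = (−Ka + √(Ka² + 4·Ka·C₀))/2 = 1.69 × 10^-5 M
pH = −log(1.69 × 10^-5) = 4.77

pH = 4.77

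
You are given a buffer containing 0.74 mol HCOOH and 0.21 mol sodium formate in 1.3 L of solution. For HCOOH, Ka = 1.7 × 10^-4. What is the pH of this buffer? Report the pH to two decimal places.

pH = 3.22

pKa = −log(1.7 × 10^-4) = 3.770
Using pH = pKa + log([base]/[acid]) with [base]/[acid] = 0.21/0.74:
pH = 3.770 + (-0.547) = 3.22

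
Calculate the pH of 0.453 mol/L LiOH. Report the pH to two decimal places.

LiOH is a strong base; [OH-] = 0.453 M.
pOH = -log(0.453) = 0.34
pH = 14.00 - 0.34 = 13.66

pH = 13.66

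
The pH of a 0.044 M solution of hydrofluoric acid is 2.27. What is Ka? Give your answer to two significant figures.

[H+] = 10^(-2.27) = 5.37 × 10^-3 M
At equilibrium [HA] = 0.044 − 5.37 × 10^-3 = 3.86 × 10^-2 M
Ka = [H+][A-]/[HA] = (5.37 × 10^-3)² / 3.86 × 10^-2 = 7.5 × 10^-4

Ka = 7.5 × 10^-4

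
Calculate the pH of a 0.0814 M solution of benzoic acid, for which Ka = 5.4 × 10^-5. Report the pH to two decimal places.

pH = 2.68

C6H5COOH ⇌ C6H5COO- + H+
Ka = x²/(0.0814 − x) = 5.4 × 10^-5
Neglecting x in the denominator: x = √(5.4 × 10^-5 × 0.0814) = 2.10 × 10^-3 M
pH = −log(2.10 × 10^-3) = 2.68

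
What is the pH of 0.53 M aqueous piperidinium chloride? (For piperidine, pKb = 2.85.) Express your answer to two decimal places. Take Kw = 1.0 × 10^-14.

C5H10NH2+ is the conjugate acid of the weak base C5H10NH.
Kb = 10^(−2.85) = 1.41 × 10^-3
Ka = Kw/Kb = 1.0×10^-14 / 1.41 × 10^-3 = 7.09 × 10^-12
Ka = x²/(0.53 − x) = 7.09 × 10^-12
Since Ka ≪ C₀, x ≈ √(Ka·C₀) = 1.94 × 10^-6 M.
pH = −log[H+] = −log(1.94 × 10^-6) = 5.71

pH = 5.71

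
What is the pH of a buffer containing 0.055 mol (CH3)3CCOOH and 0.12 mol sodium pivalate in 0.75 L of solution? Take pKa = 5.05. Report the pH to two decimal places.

Using pH = pKa + log([base]/[acid]) with [base]/[acid] = 0.12/0.055:
pH = 5.05 + (+0.339) = 5.39

pH = 5.39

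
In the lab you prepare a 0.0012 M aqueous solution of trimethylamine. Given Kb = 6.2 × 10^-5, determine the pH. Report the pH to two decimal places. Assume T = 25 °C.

pH = 10.39

(CH3)3N + H2O ⇌ (CH3)3NH+ + OH-
Let x = [OH-] at equilibrium. Kb = x²/(0.0012 − x).
Here C₀/Kb ≈ 19.4, so the small-x approximation fails. Use the quadratic:
x = (−Kb + √(Kb² + 4·Kb·C₀))/2 = 2.44 × 10^-4 M
pOH = 3.61, so pH = 14.00 − pOH = 10.39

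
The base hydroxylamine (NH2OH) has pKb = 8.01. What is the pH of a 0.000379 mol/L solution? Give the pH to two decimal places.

NH2OH + H2O ⇌ NH3OH+ + OH-
Kb = 10^(−8.01) = 9.77 × 10^-9
From the ICE table, Kb = x²/(0.000379 − x) = 9.77 × 10^-9.
Since Kb ≪ C₀, x ≈ √(Kb·C₀) = 1.92 × 10^-6 M.
Check: 0.51% ionized — well under 5%, approximation valid.
pOH = −log(1.92 × 10^-6) = 5.72; pH = 14.00 − 5.72 = 8.28

pH = 8.28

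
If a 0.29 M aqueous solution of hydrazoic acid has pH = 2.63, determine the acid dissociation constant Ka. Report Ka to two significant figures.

Ka = 1.9 × 10^-5

[H+] = 10^(-2.63) = 2.34 × 10^-3 M
At equilibrium [HA] = 0.29 − 2.34 × 10^-3 = 2.88 × 10^-1 M
Ka = [H+][A-]/[HA] = (2.34 × 10^-3)² / 2.88 × 10^-1 = 1.9 × 10^-5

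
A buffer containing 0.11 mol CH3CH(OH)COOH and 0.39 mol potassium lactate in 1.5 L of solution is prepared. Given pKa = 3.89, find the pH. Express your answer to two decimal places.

Henderson–Hasselbalch: pH = pKa + log([CH3CH(OH)COO-]/[CH3CH(OH)COOH]) = 3.89 + log(0.39/0.11)
pH = 3.89 + (+0.550) = 4.44

pH = 4.44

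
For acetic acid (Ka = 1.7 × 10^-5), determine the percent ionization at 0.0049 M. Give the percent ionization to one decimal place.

5.7%

CH3COOH ⇌ CH3COO- + H+; let x = [H+] at equilibrium.
Solve x² + 1.7e-05x − 8.33e-08 = 0 → x = 2.80 × 10^-4 M
Fraction ionized = 2.80 × 10^-4 / 0.0049 = 0.0571 → 5.7%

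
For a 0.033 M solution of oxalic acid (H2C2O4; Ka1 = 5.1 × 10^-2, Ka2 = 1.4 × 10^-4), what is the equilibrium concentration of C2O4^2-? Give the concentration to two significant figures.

First ionization gives [H+] ≈ [HC2O4-] = 2.28 × 10^-2 M.
Second step: Ka2 = [H+][C2O4^2-]/[HC2O4-] ≈ [C2O4^2-] (since [H+] ≈ [HC2O4-]).
So [C2O4^2-] ≈ Ka2.

1.4 × 10^-4 M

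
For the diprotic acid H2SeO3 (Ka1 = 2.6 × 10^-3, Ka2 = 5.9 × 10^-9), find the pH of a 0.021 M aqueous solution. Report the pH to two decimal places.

pH = 2.21

Ka1 ≫ Ka2, so treat the first dissociation as the only significant source of H+.
Ka1 = x²/(0.021 − x) = 2.6 × 10^-3
Solving the quadratic: x = (−Ka1 + √(Ka1² + 4·Ka1·C₀))/2 = 6.20 × 10^-3 M
pH = −log(6.20 × 10^-3) = 2.21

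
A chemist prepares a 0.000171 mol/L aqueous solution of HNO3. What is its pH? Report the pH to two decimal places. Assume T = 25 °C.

pH = 3.77

HNO3 is a strong acid and dissociates completely, so [H+] = 0.000171 M.
pH = -log(0.000171) = 3.77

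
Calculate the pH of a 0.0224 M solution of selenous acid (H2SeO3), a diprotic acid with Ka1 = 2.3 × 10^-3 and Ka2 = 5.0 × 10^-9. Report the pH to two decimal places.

pH = 2.21

Ka1 ≫ Ka2, so treat the first dissociation as the only significant source of H+.
Ka1 = x²/(0.0224 − x) = 2.3 × 10^-3
Solving the quadratic: x = (−Ka1 + √(Ka1² + 4·Ka1·C₀))/2 = 6.12 × 10^-3 M
pH = −log(6.12 × 10^-3) = 2.21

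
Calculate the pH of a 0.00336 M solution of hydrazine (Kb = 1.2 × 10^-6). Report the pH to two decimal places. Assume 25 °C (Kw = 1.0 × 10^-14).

pH = 9.80

N2H4 + H2O ⇌ N2H5+ + OH-
From the ICE table, Kb = [OH-]²/(0.00336 − [OH-]) = 1.2 × 10^-6.
Assume [OH-] ≪ 0.00336: [OH-] ≈ √(1.2 × 10^-6 × 0.00336) = 6.35 × 10^-5 M
pOH = 4.20, so pH = 14.00 − pOH = 9.80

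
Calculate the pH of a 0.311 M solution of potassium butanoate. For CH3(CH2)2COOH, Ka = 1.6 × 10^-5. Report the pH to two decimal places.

CH3(CH2)2COO- is the conjugate base of the weak acid CH3(CH2)2COOH.
Kb = Kw/Ka = 1.0×10^-14 / 1.6 × 10^-5 = 6.25 × 10^-10
Let x = [OH-] at equilibrium. Kb = x²/(0.311 − x).
Assume x ≪ 0.311: x ≈ √(6.25 × 10^-10 × 0.311) = 1.39 × 10^-5 M
pOH = 4.86, so pH = 14.00 − pOH = 9.14

pH = 9.14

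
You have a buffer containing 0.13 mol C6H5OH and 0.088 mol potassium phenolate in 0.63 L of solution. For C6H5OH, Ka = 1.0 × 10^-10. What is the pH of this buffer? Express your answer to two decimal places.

pH = 9.83

pKa = −log(1.0 × 10^-10) = 10.000
Henderson–Hasselbalch: pH = pKa + log([C6H5O-]/[C6H5OH]) = 10.000 + log(0.088/0.13)
pH = 10.000 + (-0.169) = 9.83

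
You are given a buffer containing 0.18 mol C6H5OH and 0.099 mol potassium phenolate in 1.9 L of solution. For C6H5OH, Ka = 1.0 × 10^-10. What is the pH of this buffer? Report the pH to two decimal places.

pH = 9.74

pKa = −log(1.0 × 10^-10) = 10.000
Using pH = pKa + log([base]/[acid]) with [base]/[acid] = 0.099/0.18:
pH = 10.000 + (-0.260) = 9.74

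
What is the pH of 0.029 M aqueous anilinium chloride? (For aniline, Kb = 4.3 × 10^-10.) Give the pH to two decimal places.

pH = 3.09

C6H5NH3+ is the conjugate acid of the weak base C6H5NH2.
Ka = Kw/Kb = 1.0×10^-14 / 4.3 × 10^-10 = 2.33 × 10^-5
From the ICE table, Ka = [H+]²/(0.029 − [H+]) = 2.33 × 10^-5.
Since Ka ≪ C₀, [H+] ≈ √(Ka·C₀) = 8.22 × 10^-4 M.
pH = −log(8.22 × 10^-4) = 3.09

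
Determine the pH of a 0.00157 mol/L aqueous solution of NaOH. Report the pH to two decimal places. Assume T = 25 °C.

pH = 11.20

NaOH is a strong base; [OH-] = 0.00157 M.
pOH = -log(0.00157) = 2.80
pH = 14.00 - 2.80 = 11.20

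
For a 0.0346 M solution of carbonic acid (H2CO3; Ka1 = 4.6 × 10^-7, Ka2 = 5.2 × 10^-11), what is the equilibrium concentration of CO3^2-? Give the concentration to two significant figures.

First ionization gives [H+] ≈ [HCO3-] = 1.26 × 10^-4 M.
Second step: Ka2 = [H+][CO3^2-]/[HCO3-] ≈ [CO3^2-] (since [H+] ≈ [HCO3-]).
So [CO3^2-] ≈ Ka2.

5.2 × 10^-11 M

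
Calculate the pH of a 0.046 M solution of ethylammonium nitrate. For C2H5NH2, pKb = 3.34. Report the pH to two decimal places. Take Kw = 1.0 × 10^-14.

pH = 6.00

C2H5NH3+ is the conjugate acid of the weak base C2H5NH2.
Kb = 10^(−3.34) = 4.57 × 10^-4
Ka = Kw/Kb = 1.0×10^-14 / 4.57 × 10^-4 = 2.19 × 10^-11
From the ICE table, Ka = x²/(0.046 − x) = 2.19 × 10^-11.
Assume x ≪ 0.046: x ≈ √(2.19 × 10^-11 × 0.046) = 1.00 × 10^-6 M
pH = −log[H+] = −log(1.00 × 10^-6) = 6.00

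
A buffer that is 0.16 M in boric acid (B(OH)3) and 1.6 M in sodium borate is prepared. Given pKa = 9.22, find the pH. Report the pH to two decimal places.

pH = 10.22

Henderson–Hasselbalch: pH = pKa + log([B(OH)4-]/[B(OH)3]) = 9.22 + log(1.6/0.16)
pH = 9.22 + (+1.000) = 10.22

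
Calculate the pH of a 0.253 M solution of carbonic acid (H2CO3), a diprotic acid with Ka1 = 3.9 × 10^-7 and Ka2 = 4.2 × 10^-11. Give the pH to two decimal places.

Ka1 ≫ Ka2, so treat the first dissociation as the only significant source of H+.
Ka1 = x²/(0.253 − x) = 3.9 × 10^-7
x ≈ √(3.9 × 10^-7 × 0.253) = 3.14 × 10^-4 M
pH = −log(3.14 × 10^-4) = 3.50

pH = 3.50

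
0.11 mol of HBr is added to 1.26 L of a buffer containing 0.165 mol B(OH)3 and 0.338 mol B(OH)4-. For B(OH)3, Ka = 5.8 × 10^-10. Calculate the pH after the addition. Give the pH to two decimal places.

After neutralization: n(B(OH)3) = 0.275 mol, n(B(OH)4-) = 0.228 mol.
pKa = −log(5.8 × 10^-10) = 9.237
pH = pKa + log([A⁻]/[HA]) = 9.237 + log(0.228/0.275) = 9.237 -0.081

pH = 9.16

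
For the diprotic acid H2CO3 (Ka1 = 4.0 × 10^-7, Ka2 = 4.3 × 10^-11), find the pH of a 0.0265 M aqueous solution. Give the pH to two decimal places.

pH = 3.99

Ka1 ≫ Ka2, so treat the first dissociation as the only significant source of H+.
Ka1 = x²/(0.0265 − x) = 4.0 × 10^-7
x ≈ √(4.0 × 10^-7 × 0.0265) = 1.03 × 10^-4 M
pH = −log(1.03 × 10^-4) = 3.99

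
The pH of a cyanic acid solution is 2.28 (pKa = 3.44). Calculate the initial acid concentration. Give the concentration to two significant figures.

[H+] = 10^(-2.28) = 5.25 × 10^-3 M = x
Ka = 10^(−3.44) = 3.63 × 10^-4
Ka = x²/(C₀ − x) ⇒ C₀ = x + x²/Ka
C₀ = 5.25 × 10^-3 + (5.25 × 10^-3)²/(3.63 × 10^-4) = 8.12 × 10^-2 M

C₀ = 8.1 × 10^-2 M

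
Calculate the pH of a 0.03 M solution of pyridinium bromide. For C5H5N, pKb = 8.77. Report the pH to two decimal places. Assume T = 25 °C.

C5H5NH+ is the conjugate acid of the weak base C5H5N.
Kb = 10^(−8.77) = 1.70 × 10^-9
Ka = Kw/Kb = 1.0×10^-14 / 1.70 × 10^-9 = 5.88 × 10^-6
Ka = x²/(0.03 − x) = 5.88 × 10^-6
Since Ka ≪ C₀, x ≈ √(Ka·C₀) = 4.20 × 10^-4 M.
pH = −log[H+] = −log(4.20 × 10^-4) = 3.38

pH = 3.38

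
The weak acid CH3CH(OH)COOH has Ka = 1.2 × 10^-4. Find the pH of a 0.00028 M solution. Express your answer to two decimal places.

pH = 3.88

CH3CH(OH)COOH ⇌ CH3CH(OH)COO- + H+
From the ICE table, Ka = x²/(0.00028 − x) = 1.2 × 10^-4.
Here C₀/Ka ≈ 2.33, so the small-x approximation fails. Use the quadratic:
x = [−0.00012 + √(0.00012² + 1.34e-07)]/2 = 1.33 × 10^-4 M
pH = −log(1.33 × 10^-4) = 3.88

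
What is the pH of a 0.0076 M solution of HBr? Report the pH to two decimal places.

pH = 2.12

HBr is a strong acid and dissociates completely, so [H+] = 0.0076 M.
pH = -log(0.0076) = 2.12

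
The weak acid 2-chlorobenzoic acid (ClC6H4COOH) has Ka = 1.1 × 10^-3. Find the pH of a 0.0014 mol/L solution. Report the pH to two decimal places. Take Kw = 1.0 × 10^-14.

pH = 3.09

ClC6H4COOH ⇌ ClC6H4COO- + H+
Ka = [H+]²/(0.0014 − [H+]) = 1.1 × 10^-3
The 5% rule fails; solving [H+]² + Ka·[H+] − Ka·C₀ = 0 exactly:
[H+] = [−0.0011 + √(0.0011² + 6.16e-06)]/2 = 8.07 × 10^-4 M
pH = −log[H+] = −log(8.07 × 10^-4) = 3.09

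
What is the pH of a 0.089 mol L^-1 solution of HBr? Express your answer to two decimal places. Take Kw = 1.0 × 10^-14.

HBr is a strong acid and dissociates completely, so [H+] = 0.089 M.
pH = -log(0.089) = 1.05

pH = 1.05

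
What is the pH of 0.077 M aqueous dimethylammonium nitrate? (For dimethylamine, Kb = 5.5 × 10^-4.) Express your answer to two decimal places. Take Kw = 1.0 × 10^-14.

pH = 5.93

(CH3)2NH2+ is the conjugate acid of the weak base (CH3)2NH.
Ka = Kw/Kb = 1.0×10^-14 / 5.5 × 10^-4 = 1.82 × 10^-11
Ka = [H+]²/(0.077 − [H+]) = 1.82 × 10^-11
Neglecting [H+] in the denominator: [H+] = √(1.82 × 10^-11 × 0.077) = 1.18 × 10^-6 M
pH = −log[H+] = −log(1.18 × 10^-6) = 5.93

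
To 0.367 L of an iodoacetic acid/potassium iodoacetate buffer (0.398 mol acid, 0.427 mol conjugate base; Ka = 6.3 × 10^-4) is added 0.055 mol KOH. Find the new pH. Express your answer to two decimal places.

pH = 3.35

After neutralization: n(ICH2COOH) = 0.343 mol, n(ICH2COO-) = 0.482 mol.
pKa = −log(6.3 × 10^-4) = 3.201
Henderson–Hasselbalch with mole ratio 0.482/0.343: pH = 3.201 + (+0.148)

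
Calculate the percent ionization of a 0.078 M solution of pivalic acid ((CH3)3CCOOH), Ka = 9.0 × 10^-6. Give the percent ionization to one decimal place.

1.1%

(CH3)3CCOOH ⇌ (CH3)3CCOO- + H+; let x = [H+] at equilibrium.
x ≈ √(Ka·C₀) = √(9.0 × 10^-6 × 0.078) = 8.38 × 10^-4 M
Fraction ionized = 8.38 × 10^-4 / 0.078 = 0.0107 → 1.1%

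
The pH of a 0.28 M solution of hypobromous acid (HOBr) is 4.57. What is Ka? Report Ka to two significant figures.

[H+] = 10^(-4.57) = 2.69 × 10^-5 M
At equilibrium [HA] = 0.28 − 2.69 × 10^-5 = 2.80 × 10^-1 M
Ka = [H+][A-]/[HA] = (2.69 × 10^-5)² / 2.80 × 10^-1 = 2.6 × 10^-9

Ka = 2.6 × 10^-9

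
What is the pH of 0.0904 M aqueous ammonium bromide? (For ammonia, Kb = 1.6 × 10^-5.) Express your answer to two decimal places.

pH = 5.12

NH4+ is the conjugate acid of the weak base NH3.
Ka = Kw/Kb = 1.0×10^-14 / 1.6 × 10^-5 = 6.25 × 10^-10
From the ICE table, Ka = [H+]²/(0.0904 − [H+]) = 6.25 × 10^-10.
Since Ka ≪ C₀, [H+] ≈ √(Ka·C₀) = 7.52 × 10^-6 M.
pH = −log(7.52 × 10^-6) = 5.12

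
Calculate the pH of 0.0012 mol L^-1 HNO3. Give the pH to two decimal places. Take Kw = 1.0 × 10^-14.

pH = 2.92

HNO3 is a strong acid and dissociates completely, so [H+] = 0.0012 M.
pH = -log(0.0012) = 2.92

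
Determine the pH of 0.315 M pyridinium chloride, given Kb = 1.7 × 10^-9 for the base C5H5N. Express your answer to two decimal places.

pH = 2.87

C5H5NH+ is the conjugate acid of the weak base C5H5N.
Ka = Kw/Kb = 1.0×10^-14 / 1.7 × 10^-9 = 5.88 × 10^-6
From the ICE table, Ka = [H+]²/(0.315 − [H+]) = 5.88 × 10^-6.
Neglecting [H+] in the denominator: [H+] = √(5.88 × 10^-6 × 0.315) = 1.36 × 10^-3 M
pH = −log(1.36 × 10^-3) = 2.87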